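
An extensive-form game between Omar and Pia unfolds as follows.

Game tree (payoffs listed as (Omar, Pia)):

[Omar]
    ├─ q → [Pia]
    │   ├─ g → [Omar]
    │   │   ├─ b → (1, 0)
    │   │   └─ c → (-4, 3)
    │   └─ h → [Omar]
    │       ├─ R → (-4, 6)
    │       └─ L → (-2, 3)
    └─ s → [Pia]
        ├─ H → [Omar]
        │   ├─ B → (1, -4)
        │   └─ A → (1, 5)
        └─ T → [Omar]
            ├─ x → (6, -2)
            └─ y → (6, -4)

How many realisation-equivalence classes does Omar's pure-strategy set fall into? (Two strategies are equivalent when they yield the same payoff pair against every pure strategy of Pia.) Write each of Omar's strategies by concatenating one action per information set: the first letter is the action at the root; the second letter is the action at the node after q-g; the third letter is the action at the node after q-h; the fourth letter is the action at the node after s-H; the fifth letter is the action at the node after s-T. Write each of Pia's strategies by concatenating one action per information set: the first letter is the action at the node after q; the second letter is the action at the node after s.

Omar has 32 pure strategies: qbRBx, qbRBy, qbRAx, qbRAy, qbLBx, qbLBy, qbLAx, qbLAy, qcRBx, qcRBy, qcRAx, qcRAy, qcLBx, qcLBy, qcLAx, qcLAy, sbRBx, sbRBy, sbRAx, sbRAy, sbLBx, sbLBy, sbLAx, sbLAy, scRBx, scRBy, scRAx, scRAy, scLBx, scLBy, scLAx, scLAy. Columns: gH, gT, hH, hT.
{qbRBx, qbRBy, qbRAx, qbRAy} → row (1,0) (1,0) (-4,6) (-4,6)
{qbLBx, qbLBy, qbLAx, qbLAy} → row (1,0) (1,0) (-2,3) (-2,3)
{qcRBx, qcRBy, qcRAx, qcRAy} → row (-4,3) (-4,3) (-4,6) (-4,6)
{qcLBx, qcLBy, qcLAx, qcLAy} → row (-4,3) (-4,3) (-2,3) (-2,3)
{sbRBx, sbLBx, scRBx, scLBx} → row (1,-4) (6,-2) (1,-4) (6,-2)
{sbRBy, sbLBy, scRBy, scLBy} → row (1,-4) (6,-4) (1,-4) (6,-4)
{sbRAx, sbLAx, scRAx, scLAx} → row (1,5) (6,-2) (1,5) (6,-2)
{sbRAy, sbLAy, scRAy, scLAy} → row (1,5) (6,-4) (1,5) (6,-4)
That's 8 distinct rows out of 32 strategies.

8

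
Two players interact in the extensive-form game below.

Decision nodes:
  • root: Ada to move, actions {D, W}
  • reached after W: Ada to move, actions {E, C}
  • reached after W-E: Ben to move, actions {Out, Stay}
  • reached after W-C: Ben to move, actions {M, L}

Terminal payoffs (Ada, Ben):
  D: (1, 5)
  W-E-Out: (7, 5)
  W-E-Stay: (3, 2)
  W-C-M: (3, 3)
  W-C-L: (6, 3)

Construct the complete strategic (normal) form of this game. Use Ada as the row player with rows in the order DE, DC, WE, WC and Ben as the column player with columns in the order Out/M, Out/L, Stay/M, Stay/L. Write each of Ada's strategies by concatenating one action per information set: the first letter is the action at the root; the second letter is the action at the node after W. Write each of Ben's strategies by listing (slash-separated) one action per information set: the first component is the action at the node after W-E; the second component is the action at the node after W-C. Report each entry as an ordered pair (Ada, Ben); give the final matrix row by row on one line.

DE: (1,5) (1,5) (1,5) (1,5) | DC: (1,5) (1,5) (1,5) (1,5) | WE: (7,5) (7,5) (3,2) (3,2) | WC: (3,3) (6,3) (3,3) (6,3)

Row DE: Out/M→(1,5), Out/L→(1,5), Stay/M→(1,5), Stay/L→(1,5)
Row DC: Out/M→(1,5), Out/L→(1,5), Stay/M→(1,5), Stay/L→(1,5)
Row WE: Out/M→(7,5), Out/L→(7,5), Stay/M→(3,2), Stay/L→(3,2)
Row WC: Out/M→(3,3), Out/L→(6,3), Stay/M→(3,3), Stay/L→(6,3)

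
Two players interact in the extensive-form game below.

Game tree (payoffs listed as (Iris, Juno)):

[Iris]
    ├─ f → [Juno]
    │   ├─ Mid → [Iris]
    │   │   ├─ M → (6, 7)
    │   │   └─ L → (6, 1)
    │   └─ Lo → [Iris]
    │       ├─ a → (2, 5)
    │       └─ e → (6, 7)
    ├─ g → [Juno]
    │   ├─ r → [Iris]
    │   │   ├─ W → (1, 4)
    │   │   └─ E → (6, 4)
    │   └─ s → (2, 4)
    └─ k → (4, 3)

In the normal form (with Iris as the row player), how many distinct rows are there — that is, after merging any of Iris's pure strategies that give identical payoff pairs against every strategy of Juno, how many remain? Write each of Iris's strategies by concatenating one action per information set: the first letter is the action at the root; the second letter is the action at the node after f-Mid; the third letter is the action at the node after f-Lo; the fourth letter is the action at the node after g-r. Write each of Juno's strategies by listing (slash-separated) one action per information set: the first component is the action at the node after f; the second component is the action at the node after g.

Iris has 24 pure strategies: fMaW, fMaE, fMeW, fMeE, fLaW, fLaE, fLeW, fLeE, gMaW, gMaE, gMeW, gMeE, gLaW, gLaE, gLeW, gLeE, kMaW, kMaE, kMeW, kMeE, kLaW, kLaE, kLeW, kLeE. Columns: Mid/r, Mid/s, Lo/r, Lo/s.
{fMaW, fMaE} → row (6,7) (6,7) (2,5) (2,5)
{fMeW, fMeE} → row (6,7) (6,7) (6,7) (6,7)
{fLaW, fLaE} → row (6,1) (6,1) (2,5) (2,5)
{fLeW, fLeE} → row (6,1) (6,1) (6,7) (6,7)
{gMaW, gMeW, gLaW, gLeW} → row (1,4) (2,4) (1,4) (2,4)
{gMaE, gMeE, gLaE, gLeE} → row (6,4) (2,4) (6,4) (2,4)
{kMaW, kMaE, kMeW, kMeE, kLaW, kLaE, kLeW, kLeE} → row (4,3) (4,3) (4,3) (4,3)
That's 7 distinct rows out of 24 strategies.

7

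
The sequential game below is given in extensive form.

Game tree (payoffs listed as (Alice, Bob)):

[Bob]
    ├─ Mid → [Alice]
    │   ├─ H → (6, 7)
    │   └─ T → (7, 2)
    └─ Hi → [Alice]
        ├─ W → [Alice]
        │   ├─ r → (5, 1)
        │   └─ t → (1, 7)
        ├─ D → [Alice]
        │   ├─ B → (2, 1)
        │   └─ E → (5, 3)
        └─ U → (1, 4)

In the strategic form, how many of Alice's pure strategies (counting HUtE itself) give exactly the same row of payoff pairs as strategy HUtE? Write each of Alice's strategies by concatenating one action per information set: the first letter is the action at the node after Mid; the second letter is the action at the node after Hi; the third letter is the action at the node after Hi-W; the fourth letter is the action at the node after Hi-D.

4

Row for HUtE (columns Mid, Hi): (6,7) (1,4).
Under HUtE, Alice's choice at the node after Hi-W and at the node after Hi-D can never be reached regardless of what Bob does, so varying those choices leaves every outcome unchanged.
Holding the reachable choices fixed and varying the unreachable ones freely already gives 2 × 2 = 4 equivalent strategies.
No other strategy reproduces this row, so those 4 are the full class: HUrB, HUrE, HUtB, HUtE.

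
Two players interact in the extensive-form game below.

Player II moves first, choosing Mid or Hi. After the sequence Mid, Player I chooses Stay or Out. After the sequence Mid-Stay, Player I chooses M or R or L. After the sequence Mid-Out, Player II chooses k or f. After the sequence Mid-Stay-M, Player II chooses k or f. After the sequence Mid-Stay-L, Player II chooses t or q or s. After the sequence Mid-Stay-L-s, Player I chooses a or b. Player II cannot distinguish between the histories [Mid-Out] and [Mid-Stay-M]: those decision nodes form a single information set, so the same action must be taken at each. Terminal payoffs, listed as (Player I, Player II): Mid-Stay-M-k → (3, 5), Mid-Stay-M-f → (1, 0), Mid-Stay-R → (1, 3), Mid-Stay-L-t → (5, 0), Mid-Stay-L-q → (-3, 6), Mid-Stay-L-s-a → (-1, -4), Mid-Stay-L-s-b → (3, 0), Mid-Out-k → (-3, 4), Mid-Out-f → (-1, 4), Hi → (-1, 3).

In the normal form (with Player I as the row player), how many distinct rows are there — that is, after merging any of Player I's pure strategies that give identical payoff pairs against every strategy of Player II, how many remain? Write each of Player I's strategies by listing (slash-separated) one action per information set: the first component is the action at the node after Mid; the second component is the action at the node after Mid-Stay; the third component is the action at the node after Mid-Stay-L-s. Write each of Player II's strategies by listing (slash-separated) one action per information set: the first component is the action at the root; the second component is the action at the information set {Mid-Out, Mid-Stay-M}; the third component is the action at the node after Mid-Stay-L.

5

Player I has 12 pure strategies: Stay/M/a, Stay/M/b, Stay/R/a, Stay/R/b, Stay/L/a, Stay/L/b, Out/M/a, Out/M/b, Out/R/a, Out/R/b, Out/L/a, Out/L/b. Columns: Mid/k/t, Mid/k/q, Mid/k/s, Mid/f/t, Mid/f/q, Mid/f/s, Hi/k/t, Hi/k/q, Hi/k/s, Hi/f/t, Hi/f/q, Hi/f/s.
{Stay/M/a, Stay/M/b} → row (3,5) (3,5) (3,5) (1,0) (1,0) (1,0) (-1,3) (-1,3) (-1,3) (-1,3) (-1,3) (-1,3)
{Stay/R/a, Stay/R/b} → row (1,3) (1,3) (1,3) (1,3) (1,3) (1,3) (-1,3) (-1,3) (-1,3) (-1,3) (-1,3) (-1,3)
{Stay/L/a} → row (5,0) (-3,6) (-1,-4) (5,0) (-3,6) (-1,-4) (-1,3) (-1,3) (-1,3) (-1,3) (-1,3) (-1,3)
{Stay/L/b} → row (5,0) (-3,6) (3,0) (5,0) (-3,6) (3,0) (-1,3) (-1,3) (-1,3) (-1,3) (-1,3) (-1,3)
{Out/M/a, Out/M/b, Out/R/a, Out/R/b, Out/L/a, Out/L/b} → row (-3,4) (-3,4) (-3,4) (-1,4) (-1,4) (-1,4) (-1,3) (-1,3) (-1,3) (-1,3) (-1,3) (-1,3)
That's 5 distinct rows out of 12 strategies.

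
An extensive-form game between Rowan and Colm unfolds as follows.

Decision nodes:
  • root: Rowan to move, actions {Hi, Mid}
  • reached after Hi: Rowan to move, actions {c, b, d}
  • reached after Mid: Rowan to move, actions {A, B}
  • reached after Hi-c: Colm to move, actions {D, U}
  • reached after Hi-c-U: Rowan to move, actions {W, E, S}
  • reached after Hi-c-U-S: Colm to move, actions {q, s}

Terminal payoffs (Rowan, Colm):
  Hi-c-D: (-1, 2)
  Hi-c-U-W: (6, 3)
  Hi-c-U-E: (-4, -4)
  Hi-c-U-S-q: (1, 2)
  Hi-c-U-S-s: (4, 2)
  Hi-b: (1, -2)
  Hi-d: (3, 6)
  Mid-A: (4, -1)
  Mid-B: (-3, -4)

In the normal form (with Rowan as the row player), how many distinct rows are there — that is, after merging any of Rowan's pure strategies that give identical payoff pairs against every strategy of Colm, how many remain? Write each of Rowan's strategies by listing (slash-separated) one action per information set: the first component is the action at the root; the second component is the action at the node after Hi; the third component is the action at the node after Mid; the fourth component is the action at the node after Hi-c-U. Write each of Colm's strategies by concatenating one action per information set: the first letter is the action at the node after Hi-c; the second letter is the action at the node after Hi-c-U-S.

Rowan has 36 pure strategies: Hi/c/A/W, Hi/c/A/E, Hi/c/A/S, Hi/c/B/W, Hi/c/B/E, Hi/c/B/S, Hi/b/A/W, Hi/b/A/E, Hi/b/A/S, Hi/b/B/W, Hi/b/B/E, Hi/b/B/S, Hi/d/A/W, Hi/d/A/E, Hi/d/A/S, Hi/d/B/W, Hi/d/B/E, Hi/d/B/S, Mid/c/A/W, Mid/c/A/E, Mid/c/A/S, Mid/c/B/W, Mid/c/B/E, Mid/c/B/S, Mid/b/A/W, Mid/b/A/E, Mid/b/A/S, Mid/b/B/W, Mid/b/B/E, Mid/b/B/S, Mid/d/A/W, Mid/d/A/E, Mid/d/A/S, Mid/d/B/W, Mid/d/B/E, Mid/d/B/S. Columns: Dq, Ds, Uq, Us.
{Hi/c/A/W, Hi/c/B/W} → row (-1,2) (-1,2) (6,3) (6,3)
{Hi/c/A/E, Hi/c/B/E} → row (-1,2) (-1,2) (-4,-4) (-4,-4)
{Hi/c/A/S, Hi/c/B/S} → row (-1,2) (-1,2) (1,2) (4,2)
{Hi/b/A/W, Hi/b/A/E, Hi/b/A/S, Hi/b/B/W, Hi/b/B/E, Hi/b/B/S} → row (1,-2) (1,-2) (1,-2) (1,-2)
{Hi/d/A/W, Hi/d/A/E, Hi/d/A/S, Hi/d/B/W, Hi/d/B/E, Hi/d/B/S} → row (3,6) (3,6) (3,6) (3,6)
{Mid/c/A/W, Mid/c/A/E, Mid/c/A/S, Mid/b/A/W, Mid/b/A/E, Mid/b/A/S, Mid/d/A/W, Mid/d/A/E, Mid/d/A/S} → row (4,-1) (4,-1) (4,-1) (4,-1)
{Mid/c/B/W, Mid/c/B/E, Mid/c/B/S, Mid/b/B/W, Mid/b/B/E, Mid/b/B/S, Mid/d/B/W, Mid/d/B/E, Mid/d/B/S} → row (-3,-4) (-3,-4) (-3,-4) (-3,-4)
That's 7 distinct rows out of 36 strategies.

7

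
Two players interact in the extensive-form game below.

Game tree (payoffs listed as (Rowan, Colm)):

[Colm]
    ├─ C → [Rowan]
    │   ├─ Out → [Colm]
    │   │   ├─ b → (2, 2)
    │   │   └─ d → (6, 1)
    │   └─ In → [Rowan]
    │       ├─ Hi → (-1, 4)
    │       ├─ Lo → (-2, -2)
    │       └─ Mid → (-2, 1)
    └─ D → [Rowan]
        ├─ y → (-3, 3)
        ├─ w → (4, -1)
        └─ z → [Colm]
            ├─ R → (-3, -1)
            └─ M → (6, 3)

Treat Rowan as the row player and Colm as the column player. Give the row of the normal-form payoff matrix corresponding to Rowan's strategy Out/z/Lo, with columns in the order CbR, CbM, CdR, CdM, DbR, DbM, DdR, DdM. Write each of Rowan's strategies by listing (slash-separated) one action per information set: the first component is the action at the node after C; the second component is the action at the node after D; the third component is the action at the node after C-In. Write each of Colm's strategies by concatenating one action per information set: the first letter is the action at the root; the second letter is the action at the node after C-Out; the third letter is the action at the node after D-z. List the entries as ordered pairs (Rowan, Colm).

vs CbR: Colm plays C → Rowan plays Out at [C] → Colm plays b at [C-Out] → (2, 2)
vs CbM: Colm plays C → Rowan plays Out at [C] → Colm plays b at [C-Out] → (2, 2)
vs CdR: Colm plays C → Rowan plays Out at [C] → Colm plays d at [C-Out] → (6, 1)
vs CdM: Colm plays C → Rowan plays Out at [C] → Colm plays d at [C-Out] → (6, 1)
vs DbR: Colm plays D → Rowan plays z at [D] → Colm plays R at [D-z] → (-3, -1)
vs DbM: Colm plays D → Rowan plays z at [D] → Colm plays M at [D-z] → (6, 3)
vs DdR: Colm plays D → Rowan plays z at [D] → Colm plays R at [D-z] → (-3, -1)
vs DdM: Colm plays D → Rowan plays z at [D] → Colm plays M at [D-z] → (6, 3)

(2,2) (2,2) (6,1) (6,1) (-3,-1) (6,3) (-3,-1) (6,3)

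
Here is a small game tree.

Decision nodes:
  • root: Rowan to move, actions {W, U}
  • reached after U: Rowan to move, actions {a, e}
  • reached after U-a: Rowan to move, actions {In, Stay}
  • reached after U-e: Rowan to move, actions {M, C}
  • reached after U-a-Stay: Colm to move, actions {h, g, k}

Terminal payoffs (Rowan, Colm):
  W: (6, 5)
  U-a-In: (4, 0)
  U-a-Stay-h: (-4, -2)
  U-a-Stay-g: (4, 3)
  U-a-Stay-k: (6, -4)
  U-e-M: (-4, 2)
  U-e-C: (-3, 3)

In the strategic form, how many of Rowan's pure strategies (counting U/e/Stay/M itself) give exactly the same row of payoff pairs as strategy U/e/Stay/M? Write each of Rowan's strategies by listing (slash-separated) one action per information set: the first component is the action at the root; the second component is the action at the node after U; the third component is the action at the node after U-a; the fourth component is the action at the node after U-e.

2

Row for U/e/Stay/M (columns h, g, k): (-4,2) (-4,2) (-4,2).
Under U/e/Stay/M, Rowan's choice at the node after U-a can never be reached regardless of what Colm does, so varying those choices leaves every outcome unchanged.
Holding the reachable choices fixed and varying the unreachable one freely already gives 2 equivalent strategies.
No other strategy reproduces this row, so those 2 are the full class: U/e/In/M, U/e/Stay/M.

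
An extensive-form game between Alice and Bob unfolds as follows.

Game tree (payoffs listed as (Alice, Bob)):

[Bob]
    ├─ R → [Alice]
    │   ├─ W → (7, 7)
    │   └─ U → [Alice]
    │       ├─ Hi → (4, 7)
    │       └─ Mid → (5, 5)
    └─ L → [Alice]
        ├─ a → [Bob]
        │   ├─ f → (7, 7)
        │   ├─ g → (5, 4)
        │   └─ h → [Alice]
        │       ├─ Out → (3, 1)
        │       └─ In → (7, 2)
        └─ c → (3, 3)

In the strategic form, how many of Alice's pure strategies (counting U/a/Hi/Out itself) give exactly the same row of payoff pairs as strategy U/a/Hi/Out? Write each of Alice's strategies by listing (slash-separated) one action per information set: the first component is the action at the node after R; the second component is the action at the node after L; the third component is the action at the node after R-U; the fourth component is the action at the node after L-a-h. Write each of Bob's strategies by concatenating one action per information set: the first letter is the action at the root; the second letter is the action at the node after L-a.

Row for U/a/Hi/Out (columns Rf, Rg, Rh, Lf, Lg, Lh): (4,7) (4,7) (4,7) (7,7) (5,4) (3,1).
Every one of Alice's information sets is on the play path for some reply by Bob when Alice follows U/a/Hi/Out.
Changing the action at any of them therefore changes at least one column, so only U/a/Hi/Out itself gives this row.

1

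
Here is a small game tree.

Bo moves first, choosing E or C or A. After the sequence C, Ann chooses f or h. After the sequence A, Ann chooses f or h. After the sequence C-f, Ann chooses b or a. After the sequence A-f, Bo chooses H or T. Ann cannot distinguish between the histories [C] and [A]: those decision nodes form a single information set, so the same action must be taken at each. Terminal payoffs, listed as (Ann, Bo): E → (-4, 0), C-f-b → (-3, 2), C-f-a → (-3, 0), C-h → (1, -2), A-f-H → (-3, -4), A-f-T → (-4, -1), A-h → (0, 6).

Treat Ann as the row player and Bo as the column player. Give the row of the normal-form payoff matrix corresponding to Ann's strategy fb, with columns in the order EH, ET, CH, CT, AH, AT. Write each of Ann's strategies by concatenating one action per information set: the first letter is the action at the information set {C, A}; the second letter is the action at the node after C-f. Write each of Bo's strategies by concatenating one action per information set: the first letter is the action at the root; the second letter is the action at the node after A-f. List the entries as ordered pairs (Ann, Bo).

(-4,0) (-4,0) (-3,2) (-3,2) (-3,-4) (-4,-1)

vs EH: Bo plays E → (-4, 0)
vs ET: Bo plays E → (-4, 0)
vs CH: Bo plays C → Ann plays f at [C] → Ann plays b at [C-f] → (-3, 2)
vs CT: Bo plays C → Ann plays f at [C] → Ann plays b at [C-f] → (-3, 2)
vs AH: Bo plays A → Ann plays f at [A] → Bo plays H at [A-f] → (-3, -4)
vs AT: Bo plays A → Ann plays f at [A] → Bo plays T at [A-f] → (-4, -1)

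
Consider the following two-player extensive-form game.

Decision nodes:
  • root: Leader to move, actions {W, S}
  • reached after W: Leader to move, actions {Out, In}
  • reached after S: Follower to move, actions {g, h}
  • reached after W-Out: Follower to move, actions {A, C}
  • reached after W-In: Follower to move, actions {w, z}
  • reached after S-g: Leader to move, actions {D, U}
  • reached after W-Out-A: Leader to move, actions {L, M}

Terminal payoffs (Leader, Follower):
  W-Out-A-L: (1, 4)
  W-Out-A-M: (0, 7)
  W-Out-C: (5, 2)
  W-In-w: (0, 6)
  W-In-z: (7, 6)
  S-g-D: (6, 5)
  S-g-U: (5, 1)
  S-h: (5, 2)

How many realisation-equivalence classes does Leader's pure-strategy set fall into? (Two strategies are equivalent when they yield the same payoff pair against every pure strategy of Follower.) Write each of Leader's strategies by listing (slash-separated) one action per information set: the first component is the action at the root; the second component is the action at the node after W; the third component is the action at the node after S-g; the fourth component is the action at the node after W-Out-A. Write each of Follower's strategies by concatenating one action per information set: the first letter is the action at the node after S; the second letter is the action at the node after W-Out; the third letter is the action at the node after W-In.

Leader has 16 pure strategies: W/Out/D/L, W/Out/D/M, W/Out/U/L, W/Out/U/M, W/In/D/L, W/In/D/M, W/In/U/L, W/In/U/M, S/Out/D/L, S/Out/D/M, S/Out/U/L, S/Out/U/M, S/In/D/L, S/In/D/M, S/In/U/L, S/In/U/M. Columns: gAw, gAz, gCw, gCz, hAw, hAz, hCw, hCz.
{W/Out/D/L, W/Out/U/L} → row (1,4) (1,4) (5,2) (5,2) (1,4) (1,4) (5,2) (5,2)
{W/Out/D/M, W/Out/U/M} → row (0,7) (0,7) (5,2) (5,2) (0,7) (0,7) (5,2) (5,2)
{W/In/D/L, W/In/D/M, W/In/U/L, W/In/U/M} → row (0,6) (7,6) (0,6) (7,6) (0,6) (7,6) (0,6) (7,6)
{S/Out/D/L, S/Out/D/M, S/In/D/L, S/In/D/M} → row (6,5) (6,5) (6,5) (6,5) (5,2) (5,2) (5,2) (5,2)
{S/Out/U/L, S/Out/U/M, S/In/U/L, S/In/U/M} → row (5,1) (5,1) (5,1) (5,1) (5,2) (5,2) (5,2) (5,2)
That's 5 distinct rows out of 16 strategies.

5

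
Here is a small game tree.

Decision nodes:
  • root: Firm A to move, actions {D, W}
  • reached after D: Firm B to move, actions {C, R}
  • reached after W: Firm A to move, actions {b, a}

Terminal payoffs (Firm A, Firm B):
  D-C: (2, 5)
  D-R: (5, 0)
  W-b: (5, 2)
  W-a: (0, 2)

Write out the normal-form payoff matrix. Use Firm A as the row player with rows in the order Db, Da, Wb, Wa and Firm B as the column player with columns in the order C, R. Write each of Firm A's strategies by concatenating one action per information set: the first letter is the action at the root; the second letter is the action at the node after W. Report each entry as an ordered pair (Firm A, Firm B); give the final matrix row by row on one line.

            C        R
  Db    (2,5)    (5,0)
  Da    (2,5)    (5,0)
  Wb    (5,2)    (5,2)
  Wa    (0,2)    (0,2)

Db: (2,5) (5,0) | Da: (2,5) (5,0) | Wb: (5,2) (5,2) | Wa: (0,2) (0,2)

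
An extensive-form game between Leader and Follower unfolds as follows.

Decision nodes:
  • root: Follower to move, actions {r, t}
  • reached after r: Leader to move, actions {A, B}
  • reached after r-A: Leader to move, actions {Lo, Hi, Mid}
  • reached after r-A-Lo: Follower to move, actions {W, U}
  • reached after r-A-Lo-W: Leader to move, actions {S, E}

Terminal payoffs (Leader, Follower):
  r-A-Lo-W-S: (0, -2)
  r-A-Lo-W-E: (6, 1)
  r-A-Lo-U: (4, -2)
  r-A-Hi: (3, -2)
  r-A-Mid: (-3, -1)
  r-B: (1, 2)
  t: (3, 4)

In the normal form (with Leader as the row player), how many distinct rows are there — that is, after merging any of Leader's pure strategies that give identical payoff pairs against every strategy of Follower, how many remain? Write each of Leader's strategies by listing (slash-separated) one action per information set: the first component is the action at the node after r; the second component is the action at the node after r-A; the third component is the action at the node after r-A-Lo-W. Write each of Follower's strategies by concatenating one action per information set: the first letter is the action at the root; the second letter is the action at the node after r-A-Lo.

5

Leader has 12 pure strategies: A/Lo/S, A/Lo/E, A/Hi/S, A/Hi/E, A/Mid/S, A/Mid/E, B/Lo/S, B/Lo/E, B/Hi/S, B/Hi/E, B/Mid/S, B/Mid/E. Columns: rW, rU, tW, tU.
{A/Lo/S} → row (0,-2) (4,-2) (3,4) (3,4)
{A/Lo/E} → row (6,1) (4,-2) (3,4) (3,4)
{A/Hi/S, A/Hi/E} → row (3,-2) (3,-2) (3,4) (3,4)
{A/Mid/S, A/Mid/E} → row (-3,-1) (-3,-1) (3,4) (3,4)
{B/Lo/S, B/Lo/E, B/Hi/S, B/Hi/E, B/Mid/S, B/Mid/E} → row (1,2) (1,2) (3,4) (3,4)
That's 5 distinct rows out of 12 strategies.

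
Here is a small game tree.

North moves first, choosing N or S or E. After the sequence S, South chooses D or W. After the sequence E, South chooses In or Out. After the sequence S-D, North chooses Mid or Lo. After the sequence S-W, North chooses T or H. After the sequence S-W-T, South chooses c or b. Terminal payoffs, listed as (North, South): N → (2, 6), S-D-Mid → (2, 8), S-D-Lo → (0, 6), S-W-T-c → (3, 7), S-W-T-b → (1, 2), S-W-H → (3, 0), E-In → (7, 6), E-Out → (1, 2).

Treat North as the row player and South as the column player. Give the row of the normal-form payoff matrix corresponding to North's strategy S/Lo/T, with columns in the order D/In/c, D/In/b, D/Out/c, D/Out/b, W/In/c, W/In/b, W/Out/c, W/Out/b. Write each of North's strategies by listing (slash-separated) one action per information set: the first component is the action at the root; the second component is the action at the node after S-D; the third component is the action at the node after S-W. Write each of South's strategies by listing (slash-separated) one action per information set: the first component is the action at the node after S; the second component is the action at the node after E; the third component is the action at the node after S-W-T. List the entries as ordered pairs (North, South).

(0,6) (0,6) (0,6) (0,6) (3,7) (1,2) (3,7) (1,2)

vs D/In/c: North plays S → South plays D at [S] → North plays Lo at [S-D] → (0, 6)
vs D/In/b: North plays S → South plays D at [S] → North plays Lo at [S-D] → (0, 6)
vs D/Out/c: North plays S → South plays D at [S] → North plays Lo at [S-D] → (0, 6)
vs D/Out/b: North plays S → South plays D at [S] → North plays Lo at [S-D] → (0, 6)
vs W/In/c: North plays S → South plays W at [S] → North plays T at [S-W] → South plays c at [S-W-T] → (3, 7)
vs W/In/b: North plays S → South plays W at [S] → North plays T at [S-W] → South plays b at [S-W-T] → (1, 2)
vs W/Out/c: North plays S → South plays W at [S] → North plays T at [S-W] → South plays c at [S-W-T] → (3, 7)
vs W/Out/b: North plays S → South plays W at [S] → North plays T at [S-W] → South plays b at [S-W-T] → (1, 2)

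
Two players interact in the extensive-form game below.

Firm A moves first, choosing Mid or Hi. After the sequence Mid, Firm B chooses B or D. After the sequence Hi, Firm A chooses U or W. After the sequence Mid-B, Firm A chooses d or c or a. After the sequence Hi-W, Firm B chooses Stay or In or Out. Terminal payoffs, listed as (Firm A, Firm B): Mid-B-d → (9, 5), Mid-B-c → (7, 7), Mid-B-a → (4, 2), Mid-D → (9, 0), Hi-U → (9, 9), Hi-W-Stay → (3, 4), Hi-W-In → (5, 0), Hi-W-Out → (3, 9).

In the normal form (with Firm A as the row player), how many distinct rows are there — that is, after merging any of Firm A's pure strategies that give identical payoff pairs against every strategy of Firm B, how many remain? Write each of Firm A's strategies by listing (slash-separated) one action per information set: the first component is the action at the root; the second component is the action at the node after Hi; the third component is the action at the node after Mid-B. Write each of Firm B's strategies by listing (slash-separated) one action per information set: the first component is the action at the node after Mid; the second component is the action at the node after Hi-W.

5

Firm A has 12 pure strategies: Mid/U/d, Mid/U/c, Mid/U/a, Mid/W/d, Mid/W/c, Mid/W/a, Hi/U/d, Hi/U/c, Hi/U/a, Hi/W/d, Hi/W/c, Hi/W/a. Columns: B/Stay, B/In, B/Out, D/Stay, D/In, D/Out.
{Mid/U/d, Mid/W/d} → row (9,5) (9,5) (9,5) (9,0) (9,0) (9,0)
{Mid/U/c, Mid/W/c} → row (7,7) (7,7) (7,7) (9,0) (9,0) (9,0)
{Mid/U/a, Mid/W/a} → row (4,2) (4,2) (4,2) (9,0) (9,0) (9,0)
{Hi/U/d, Hi/U/c, Hi/U/a} → row (9,9) (9,9) (9,9) (9,9) (9,9) (9,9)
{Hi/W/d, Hi/W/c, Hi/W/a} → row (3,4) (5,0) (3,9) (3,4) (5,0) (3,9)
That's 5 distinct rows out of 12 strategies.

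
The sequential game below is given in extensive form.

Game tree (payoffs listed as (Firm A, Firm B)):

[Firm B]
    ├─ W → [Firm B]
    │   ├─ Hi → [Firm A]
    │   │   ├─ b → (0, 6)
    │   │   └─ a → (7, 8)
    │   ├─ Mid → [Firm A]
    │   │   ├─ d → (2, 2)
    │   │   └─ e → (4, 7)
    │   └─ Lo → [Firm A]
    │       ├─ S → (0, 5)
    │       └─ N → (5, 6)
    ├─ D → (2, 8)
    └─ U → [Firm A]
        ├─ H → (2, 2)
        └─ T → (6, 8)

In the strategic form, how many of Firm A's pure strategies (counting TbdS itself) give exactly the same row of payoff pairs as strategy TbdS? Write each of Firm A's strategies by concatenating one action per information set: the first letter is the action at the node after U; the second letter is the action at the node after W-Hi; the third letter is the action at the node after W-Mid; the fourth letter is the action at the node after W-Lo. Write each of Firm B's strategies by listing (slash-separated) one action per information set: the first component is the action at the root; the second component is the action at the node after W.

Row for TbdS (columns W/Hi, W/Mid, W/Lo, D/Hi, D/Mid, D/Lo, U/Hi, U/Mid, U/Lo): (0,6) (2,2) (0,5) (2,8) (2,8) (2,8) (6,8) (6,8) (6,8).
Every one of Firm A's information sets is on the play path for some reply by Firm B when Firm A follows TbdS.
Changing the action at any of them therefore changes at least one column, so only TbdS itself gives this row.

1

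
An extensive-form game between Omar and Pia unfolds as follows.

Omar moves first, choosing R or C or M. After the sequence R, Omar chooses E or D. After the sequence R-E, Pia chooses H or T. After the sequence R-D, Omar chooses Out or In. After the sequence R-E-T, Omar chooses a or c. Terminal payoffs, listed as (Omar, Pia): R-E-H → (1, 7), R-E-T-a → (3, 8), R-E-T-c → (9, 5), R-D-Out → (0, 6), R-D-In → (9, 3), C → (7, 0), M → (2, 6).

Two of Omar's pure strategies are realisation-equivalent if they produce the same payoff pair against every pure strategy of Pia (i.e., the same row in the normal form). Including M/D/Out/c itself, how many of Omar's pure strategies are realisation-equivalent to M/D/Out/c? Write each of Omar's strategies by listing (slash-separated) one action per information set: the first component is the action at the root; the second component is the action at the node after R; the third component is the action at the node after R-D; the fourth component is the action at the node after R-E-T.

Row for M/D/Out/c (columns H, T): (2,6) (2,6).
Under M/D/Out/c, Omar's choice at the node after R and at the node after R-D and at the node after R-E-T can never be reached regardless of what Pia does, so varying those choices leaves every outcome unchanged.
Holding the reachable choices fixed and varying the unreachable ones freely already gives 2 × 2 × 2 = 8 equivalent strategies.
No other strategy reproduces this row, so those 8 are the full class: M/E/Out/a, M/E/Out/c, M/E/In/a, M/E/In/c, M/D/Out/a, M/D/Out/c, M/D/In/a, M/D/In/c.

8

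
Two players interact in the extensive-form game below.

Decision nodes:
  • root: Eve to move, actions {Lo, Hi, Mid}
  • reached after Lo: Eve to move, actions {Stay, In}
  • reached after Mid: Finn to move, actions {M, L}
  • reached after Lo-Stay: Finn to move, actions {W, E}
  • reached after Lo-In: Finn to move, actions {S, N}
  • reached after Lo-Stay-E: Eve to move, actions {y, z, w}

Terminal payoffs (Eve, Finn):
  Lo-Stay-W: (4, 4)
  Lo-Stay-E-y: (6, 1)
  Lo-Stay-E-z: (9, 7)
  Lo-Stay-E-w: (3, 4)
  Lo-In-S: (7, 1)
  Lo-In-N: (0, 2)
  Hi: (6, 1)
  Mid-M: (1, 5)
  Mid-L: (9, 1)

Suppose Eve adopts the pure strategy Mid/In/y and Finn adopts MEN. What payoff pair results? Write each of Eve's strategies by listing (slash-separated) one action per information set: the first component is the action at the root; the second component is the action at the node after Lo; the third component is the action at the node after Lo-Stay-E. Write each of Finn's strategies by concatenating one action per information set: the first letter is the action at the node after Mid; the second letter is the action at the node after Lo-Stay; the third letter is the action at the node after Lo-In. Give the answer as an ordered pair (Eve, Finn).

(1, 5)

Trace the play path from the root:
  Eve plays Mid
  Finn plays M at [Mid]
→ terminal payoff (1, 5).
(Eve's choice at the node after Lo is never reached on this path, so it doesn't affect the outcome.)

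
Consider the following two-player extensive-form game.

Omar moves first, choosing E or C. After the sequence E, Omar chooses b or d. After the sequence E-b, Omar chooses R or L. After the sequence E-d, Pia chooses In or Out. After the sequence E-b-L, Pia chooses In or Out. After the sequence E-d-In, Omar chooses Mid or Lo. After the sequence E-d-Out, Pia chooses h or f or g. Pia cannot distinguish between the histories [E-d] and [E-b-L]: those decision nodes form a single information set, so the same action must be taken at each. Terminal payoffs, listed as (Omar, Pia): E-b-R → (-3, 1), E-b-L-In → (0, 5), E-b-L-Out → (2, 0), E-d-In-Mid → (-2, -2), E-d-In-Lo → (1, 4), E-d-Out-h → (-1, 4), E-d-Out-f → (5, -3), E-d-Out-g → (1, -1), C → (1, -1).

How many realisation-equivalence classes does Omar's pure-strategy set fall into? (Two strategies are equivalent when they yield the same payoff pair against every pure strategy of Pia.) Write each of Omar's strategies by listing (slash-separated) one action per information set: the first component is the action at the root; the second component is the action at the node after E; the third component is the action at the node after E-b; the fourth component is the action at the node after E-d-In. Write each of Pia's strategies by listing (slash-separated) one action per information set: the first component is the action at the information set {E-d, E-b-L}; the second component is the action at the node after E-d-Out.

Omar has 16 pure strategies: E/b/R/Mid, E/b/R/Lo, E/b/L/Mid, E/b/L/Lo, E/d/R/Mid, E/d/R/Lo, E/d/L/Mid, E/d/L/Lo, C/b/R/Mid, C/b/R/Lo, C/b/L/Mid, C/b/L/Lo, C/d/R/Mid, C/d/R/Lo, C/d/L/Mid, C/d/L/Lo. Columns: In/h, In/f, In/g, Out/h, Out/f, Out/g.
{E/b/R/Mid, E/b/R/Lo} → row (-3,1) (-3,1) (-3,1) (-3,1) (-3,1) (-3,1)
{E/b/L/Mid, E/b/L/Lo} → row (0,5) (0,5) (0,5) (2,0) (2,0) (2,0)
{E/d/R/Mid, E/d/L/Mid} → row (-2,-2) (-2,-2) (-2,-2) (-1,4) (5,-3) (1,-1)
{E/d/R/Lo, E/d/L/Lo} → row (1,4) (1,4) (1,4) (-1,4) (5,-3) (1,-1)
{C/b/R/Mid, C/b/R/Lo, C/b/L/Mid, C/b/L/Lo, C/d/R/Mid, C/d/R/Lo, C/d/L/Mid, C/d/L/Lo} → row (1,-1) (1,-1) (1,-1) (1,-1) (1,-1) (1,-1)
That's 5 distinct rows out of 16 strategies.

5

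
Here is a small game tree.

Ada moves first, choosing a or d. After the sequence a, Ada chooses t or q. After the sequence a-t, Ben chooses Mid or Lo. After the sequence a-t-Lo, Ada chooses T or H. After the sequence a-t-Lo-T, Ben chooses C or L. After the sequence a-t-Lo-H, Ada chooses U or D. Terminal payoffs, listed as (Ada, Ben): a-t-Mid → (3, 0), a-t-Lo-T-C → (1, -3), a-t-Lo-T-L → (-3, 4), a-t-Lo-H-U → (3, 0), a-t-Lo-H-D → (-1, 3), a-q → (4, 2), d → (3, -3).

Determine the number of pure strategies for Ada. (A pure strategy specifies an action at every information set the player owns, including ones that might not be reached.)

16

Ada owns the root with actions {a, d} — two choices.
Ada owns the node after a with actions {t, q} — two choices.
Ada owns the node after a-t-Lo with actions {T, H} — two choices.
Ada owns the node after a-t-Lo-H with actions {U, D} — two choices.
A pure strategy fixes one action at each information set independently, so the count is the product 2 × 2 × 2 × 2 = 16.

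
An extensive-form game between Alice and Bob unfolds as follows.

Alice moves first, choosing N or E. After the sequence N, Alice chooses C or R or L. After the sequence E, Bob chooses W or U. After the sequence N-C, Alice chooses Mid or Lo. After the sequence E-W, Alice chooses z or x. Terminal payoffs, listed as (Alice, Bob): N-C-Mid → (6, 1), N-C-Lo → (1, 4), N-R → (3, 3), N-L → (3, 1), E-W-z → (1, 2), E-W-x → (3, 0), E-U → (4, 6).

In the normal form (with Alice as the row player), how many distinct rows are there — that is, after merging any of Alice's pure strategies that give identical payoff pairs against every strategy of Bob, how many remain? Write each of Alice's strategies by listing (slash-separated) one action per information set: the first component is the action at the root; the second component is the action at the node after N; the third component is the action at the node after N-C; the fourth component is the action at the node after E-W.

6

Alice has 24 pure strategies: N/C/Mid/z, N/C/Mid/x, N/C/Lo/z, N/C/Lo/x, N/R/Mid/z, N/R/Mid/x, N/R/Lo/z, N/R/Lo/x, N/L/Mid/z, N/L/Mid/x, N/L/Lo/z, N/L/Lo/x, E/C/Mid/z, E/C/Mid/x, E/C/Lo/z, E/C/Lo/x, E/R/Mid/z, E/R/Mid/x, E/R/Lo/z, E/R/Lo/x, E/L/Mid/z, E/L/Mid/x, E/L/Lo/z, E/L/Lo/x. Columns: W, U.
{N/C/Mid/z, N/C/Mid/x} → row (6,1) (6,1)
{N/C/Lo/z, N/C/Lo/x} → row (1,4) (1,4)
{N/R/Mid/z, N/R/Mid/x, N/R/Lo/z, N/R/Lo/x} → row (3,3) (3,3)
{N/L/Mid/z, N/L/Mid/x, N/L/Lo/z, N/L/Lo/x} → row (3,1) (3,1)
{E/C/Mid/z, E/C/Lo/z, E/R/Mid/z, E/R/Lo/z, E/L/Mid/z, E/L/Lo/z} → row (1,2) (4,6)
{E/C/Mid/x, E/C/Lo/x, E/R/Mid/x, E/R/Lo/x, E/L/Mid/x, E/L/Lo/x} → row (3,0) (4,6)
That's 6 distinct rows out of 24 strategies.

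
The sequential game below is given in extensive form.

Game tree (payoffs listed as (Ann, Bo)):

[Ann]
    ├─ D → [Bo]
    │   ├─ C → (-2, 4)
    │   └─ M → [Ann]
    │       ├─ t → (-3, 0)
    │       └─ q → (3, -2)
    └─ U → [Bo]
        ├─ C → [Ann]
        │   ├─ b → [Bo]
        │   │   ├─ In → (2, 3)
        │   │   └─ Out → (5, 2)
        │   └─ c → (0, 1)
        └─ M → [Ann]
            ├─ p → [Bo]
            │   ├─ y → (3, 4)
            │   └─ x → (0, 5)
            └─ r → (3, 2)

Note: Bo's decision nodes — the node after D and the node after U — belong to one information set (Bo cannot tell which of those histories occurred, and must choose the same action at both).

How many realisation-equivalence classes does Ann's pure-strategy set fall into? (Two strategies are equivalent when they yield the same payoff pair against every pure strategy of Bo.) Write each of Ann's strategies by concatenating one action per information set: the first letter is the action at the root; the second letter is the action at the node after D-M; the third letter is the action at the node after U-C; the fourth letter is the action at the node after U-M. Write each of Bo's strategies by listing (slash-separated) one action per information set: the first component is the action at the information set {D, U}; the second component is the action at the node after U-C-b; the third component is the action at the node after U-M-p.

6

Ann has 16 pure strategies: Dtbp, Dtbr, Dtcp, Dtcr, Dqbp, Dqbr, Dqcp, Dqcr, Utbp, Utbr, Utcp, Utcr, Uqbp, Uqbr, Uqcp, Uqcr. Columns: C/In/y, C/In/x, C/Out/y, C/Out/x, M/In/y, M/In/x, M/Out/y, M/Out/x.
{Dtbp, Dtbr, Dtcp, Dtcr} → row (-2,4) (-2,4) (-2,4) (-2,4) (-3,0) (-3,0) (-3,0) (-3,0)
{Dqbp, Dqbr, Dqcp, Dqcr} → row (-2,4) (-2,4) (-2,4) (-2,4) (3,-2) (3,-2) (3,-2) (3,-2)
{Utbp, Uqbp} → row (2,3) (2,3) (5,2) (5,2) (3,4) (0,5) (3,4) (0,5)
{Utbr, Uqbr} → row (2,3) (2,3) (5,2) (5,2) (3,2) (3,2) (3,2) (3,2)
{Utcp, Uqcp} → row (0,1) (0,1) (0,1) (0,1) (3,4) (0,5) (3,4) (0,5)
{Utcr, Uqcr} → row (0,1) (0,1) (0,1) (0,1) (3,2) (3,2) (3,2) (3,2)
That's 6 distinct rows out of 16 strategies.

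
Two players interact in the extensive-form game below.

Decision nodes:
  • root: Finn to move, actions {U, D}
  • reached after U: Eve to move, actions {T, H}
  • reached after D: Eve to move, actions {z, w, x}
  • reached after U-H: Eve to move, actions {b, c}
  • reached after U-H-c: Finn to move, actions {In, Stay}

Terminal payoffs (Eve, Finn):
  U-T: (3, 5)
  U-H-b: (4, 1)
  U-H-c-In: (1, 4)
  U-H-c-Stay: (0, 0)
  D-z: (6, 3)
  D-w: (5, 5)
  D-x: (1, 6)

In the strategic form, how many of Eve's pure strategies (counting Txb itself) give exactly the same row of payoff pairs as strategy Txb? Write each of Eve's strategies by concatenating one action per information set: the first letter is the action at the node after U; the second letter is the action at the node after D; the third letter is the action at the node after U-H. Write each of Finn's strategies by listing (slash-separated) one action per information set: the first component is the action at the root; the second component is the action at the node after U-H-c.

2

Row for Txb (columns U/In, U/Stay, D/In, D/Stay): (3,5) (3,5) (1,6) (1,6).
Under Txb, Eve's choice at the node after U-H can never be reached regardless of what Finn does, so varying those choices leaves every outcome unchanged.
Holding the reachable choices fixed and varying the unreachable one freely already gives 2 equivalent strategies.
No other strategy reproduces this row, so those 2 are the full class: Txb, Txc.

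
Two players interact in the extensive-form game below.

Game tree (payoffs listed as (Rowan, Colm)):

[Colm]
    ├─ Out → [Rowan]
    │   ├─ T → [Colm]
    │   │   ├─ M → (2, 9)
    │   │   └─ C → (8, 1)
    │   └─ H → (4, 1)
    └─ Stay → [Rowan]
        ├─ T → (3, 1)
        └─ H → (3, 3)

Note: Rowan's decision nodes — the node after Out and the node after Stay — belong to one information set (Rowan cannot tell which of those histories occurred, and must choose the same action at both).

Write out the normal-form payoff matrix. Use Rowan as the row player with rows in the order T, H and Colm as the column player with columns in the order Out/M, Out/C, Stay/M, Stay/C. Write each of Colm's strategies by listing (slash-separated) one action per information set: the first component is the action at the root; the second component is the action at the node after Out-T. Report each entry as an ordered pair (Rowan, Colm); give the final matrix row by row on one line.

Row T: Out/M→(2,9), Out/C→(8,1), Stay/M→(3,1), Stay/C→(3,1)
Row H: Out/M→(4,1), Out/C→(4,1), Stay/M→(3,3), Stay/C→(3,3)

T: (2,9) (8,1) (3,1) (3,1) | H: (4,1) (4,1) (3,3) (3,3)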